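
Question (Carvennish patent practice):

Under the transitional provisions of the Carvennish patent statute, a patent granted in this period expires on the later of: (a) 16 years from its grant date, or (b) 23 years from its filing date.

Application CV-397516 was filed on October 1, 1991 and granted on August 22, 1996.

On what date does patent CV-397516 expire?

2014-10-01

(a) grant + 16 years → 22 August 2012.
(b) filing + 23 years → 1 October 2014.
Later of the two: 1 October 2014.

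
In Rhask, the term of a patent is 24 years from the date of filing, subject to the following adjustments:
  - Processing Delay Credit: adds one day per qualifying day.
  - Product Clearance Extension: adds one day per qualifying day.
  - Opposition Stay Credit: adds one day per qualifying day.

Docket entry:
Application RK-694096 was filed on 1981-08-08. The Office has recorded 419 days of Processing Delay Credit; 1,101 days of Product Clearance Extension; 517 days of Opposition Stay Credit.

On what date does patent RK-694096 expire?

Base term: filing date + 24 years → 8 August 2005.
Processing Delay Credit: +419 days → 1 October 2006.
Product Clearance Extension: +1101 days → 6 October 2009.
Opposition Stay Credit: +517 days → 7 March 2011.

March 7, 2011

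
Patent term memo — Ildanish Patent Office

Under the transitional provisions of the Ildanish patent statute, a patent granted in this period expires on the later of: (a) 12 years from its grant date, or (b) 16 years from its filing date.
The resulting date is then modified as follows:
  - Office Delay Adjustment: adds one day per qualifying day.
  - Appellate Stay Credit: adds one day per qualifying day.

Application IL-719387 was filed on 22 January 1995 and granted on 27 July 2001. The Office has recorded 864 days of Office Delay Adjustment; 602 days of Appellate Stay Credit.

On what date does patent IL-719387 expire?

(a) grant + 12 years → 27 July 2013.
(b) filing + 16 years → 22 January 2011.
Later of the two: 27 July 2013.
Office Delay Adjustment: +864 days → 8 December 2015.
Appellate Stay Credit: +602 days → 1 August 2017.

August 1, 2017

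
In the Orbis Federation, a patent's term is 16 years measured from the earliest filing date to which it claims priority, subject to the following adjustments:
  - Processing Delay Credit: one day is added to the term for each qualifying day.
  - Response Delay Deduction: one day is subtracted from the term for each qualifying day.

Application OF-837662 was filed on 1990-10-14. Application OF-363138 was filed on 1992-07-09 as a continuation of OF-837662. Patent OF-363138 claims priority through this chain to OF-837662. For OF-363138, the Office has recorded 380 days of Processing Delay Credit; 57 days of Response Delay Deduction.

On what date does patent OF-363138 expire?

Earliest priority filing: 14 October 1990.
Base term: 14 October 1990 + 16 years → 14 October 2006.
Processing Delay Credit: +380 days → 29 October 2007.
Response Delay Deduction: −57 days → 2 September 2007.

2007-09-02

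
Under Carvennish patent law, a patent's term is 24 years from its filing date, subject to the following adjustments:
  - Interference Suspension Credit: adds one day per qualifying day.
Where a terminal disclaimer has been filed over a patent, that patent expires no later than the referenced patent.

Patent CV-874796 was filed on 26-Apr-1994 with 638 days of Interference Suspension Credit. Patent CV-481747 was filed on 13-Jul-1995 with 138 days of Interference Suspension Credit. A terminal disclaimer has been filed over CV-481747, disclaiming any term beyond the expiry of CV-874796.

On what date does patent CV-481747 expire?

Natural term of CV-481747:
  Base: filing + 24 years → 13 July 2019.
  Interference Suspension Credit: +138 days → 28 November 2019.
Expiry of referenced patent CV-874796:
  Base: filing + 24 years → 26 April 2018.
  Interference Suspension Credit: +638 days → 24 January 2020.
Terminal disclaimer: CV-481747 expires on the earlier of 28 November 2019 and 24 January 2020.

2019-11-28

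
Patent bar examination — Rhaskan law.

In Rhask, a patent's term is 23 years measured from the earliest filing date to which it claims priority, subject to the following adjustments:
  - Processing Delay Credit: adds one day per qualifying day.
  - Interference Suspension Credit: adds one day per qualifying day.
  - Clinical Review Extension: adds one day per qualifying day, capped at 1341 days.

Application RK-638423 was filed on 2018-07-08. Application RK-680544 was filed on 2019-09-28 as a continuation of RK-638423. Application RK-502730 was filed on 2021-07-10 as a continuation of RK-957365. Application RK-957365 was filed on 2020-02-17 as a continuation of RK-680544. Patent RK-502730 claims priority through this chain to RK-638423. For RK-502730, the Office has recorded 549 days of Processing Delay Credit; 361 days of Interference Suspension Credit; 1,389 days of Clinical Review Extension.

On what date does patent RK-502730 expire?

September 6, 2047

Earliest priority filing: 8 July 2018.
Base term: 8 July 2018 + 23 years → 8 July 2041.
Processing Delay Credit: +549 days → 8 January 2043.
Interference Suspension Credit: +361 days → 4 January 2044.
Clinical Review Extension: 1389 days claimed exceeds the 1341-day cap, so +1341 days → 6 September 2047.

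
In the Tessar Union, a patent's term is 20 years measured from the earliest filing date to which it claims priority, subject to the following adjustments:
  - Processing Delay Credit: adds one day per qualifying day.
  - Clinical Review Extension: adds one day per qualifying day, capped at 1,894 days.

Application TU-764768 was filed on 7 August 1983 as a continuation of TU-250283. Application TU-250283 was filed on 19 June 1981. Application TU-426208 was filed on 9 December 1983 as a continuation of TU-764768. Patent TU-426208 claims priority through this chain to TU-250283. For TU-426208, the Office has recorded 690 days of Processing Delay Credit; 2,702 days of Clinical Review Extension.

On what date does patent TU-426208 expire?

Earliest priority filing: 19 June 1981.
Base term: 19 June 1981 + 20 years → 19 June 2001.
Processing Delay Credit: +690 days → 10 May 2003.
Clinical Review Extension: 2702 days claimed exceeds the 1894-day cap, so +1894 days → 16 July 2008.

2008-07-16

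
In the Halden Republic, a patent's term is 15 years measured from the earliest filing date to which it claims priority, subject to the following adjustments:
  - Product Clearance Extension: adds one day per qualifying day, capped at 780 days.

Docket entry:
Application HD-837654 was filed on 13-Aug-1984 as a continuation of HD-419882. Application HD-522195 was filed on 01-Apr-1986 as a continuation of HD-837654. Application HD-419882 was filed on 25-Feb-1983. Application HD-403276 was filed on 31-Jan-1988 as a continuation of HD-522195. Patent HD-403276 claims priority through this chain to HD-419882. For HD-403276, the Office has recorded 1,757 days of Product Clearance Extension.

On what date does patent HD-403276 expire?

April 15, 2000

Earliest priority filing: 25 February 1983.
Base term: 25 February 1983 + 15 years → 25 February 1998.
Product Clearance Extension: 1757 days claimed exceeds the 780-day cap, so +780 days → 15 April 2000.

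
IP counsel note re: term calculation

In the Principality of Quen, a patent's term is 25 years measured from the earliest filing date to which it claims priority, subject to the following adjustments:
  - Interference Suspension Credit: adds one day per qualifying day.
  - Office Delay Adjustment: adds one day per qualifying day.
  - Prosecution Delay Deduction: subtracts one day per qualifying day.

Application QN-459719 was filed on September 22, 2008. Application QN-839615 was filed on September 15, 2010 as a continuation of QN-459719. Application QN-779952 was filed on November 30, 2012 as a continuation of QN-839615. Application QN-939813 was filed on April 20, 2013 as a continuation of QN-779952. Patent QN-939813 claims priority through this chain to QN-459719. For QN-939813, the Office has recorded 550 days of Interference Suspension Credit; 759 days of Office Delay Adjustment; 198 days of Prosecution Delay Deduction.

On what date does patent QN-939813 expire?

October 7, 2036

Earliest priority filing: 22 September 2008.
Base term: 22 September 2008 + 25 years → 22 September 2033.
Interference Suspension Credit: +550 days → 26 March 2035.
Office Delay Adjustment: +759 days → 23 April 2037.
Prosecution Delay Deduction: −198 days → 7 October 2036.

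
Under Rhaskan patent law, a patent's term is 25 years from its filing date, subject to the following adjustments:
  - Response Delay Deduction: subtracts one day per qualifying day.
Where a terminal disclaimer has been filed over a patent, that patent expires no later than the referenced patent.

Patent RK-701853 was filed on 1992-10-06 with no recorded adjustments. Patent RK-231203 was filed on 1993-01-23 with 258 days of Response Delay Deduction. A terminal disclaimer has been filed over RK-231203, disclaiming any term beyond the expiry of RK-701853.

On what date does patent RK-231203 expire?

Natural term of RK-231203:
  Base: filing + 25 years → 23 January 2018.
  Response Delay Deduction: −258 days → 10 May 2017.
Expiry of referenced patent RK-701853:
  Base: filing + 25 years → 6 October 2017.
Terminal disclaimer: RK-231203 expires on the earlier of 10 May 2017 and 6 October 2017.

2017-05-10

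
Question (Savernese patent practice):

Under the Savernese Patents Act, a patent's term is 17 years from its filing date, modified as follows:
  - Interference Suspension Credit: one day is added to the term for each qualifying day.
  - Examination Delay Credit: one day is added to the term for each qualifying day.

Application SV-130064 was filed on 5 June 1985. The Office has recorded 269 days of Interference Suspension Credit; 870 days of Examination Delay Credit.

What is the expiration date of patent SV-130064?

2005-07-18

Base term: filing date + 17 years → 5 June 2002.
Interference Suspension Credit: +269 days → 1 March 2003.
Examination Delay Credit: +870 days → 18 July 2005.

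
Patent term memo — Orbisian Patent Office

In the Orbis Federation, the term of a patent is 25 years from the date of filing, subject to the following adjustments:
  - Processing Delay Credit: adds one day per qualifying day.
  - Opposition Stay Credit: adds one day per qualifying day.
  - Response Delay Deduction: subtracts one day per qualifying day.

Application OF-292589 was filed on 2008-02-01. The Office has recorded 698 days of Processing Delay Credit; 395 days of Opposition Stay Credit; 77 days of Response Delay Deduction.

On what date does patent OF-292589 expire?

Base term: filing date + 25 years → 1 February 2033.
Processing Delay Credit: +698 days → 31 December 2034.
Opposition Stay Credit: +395 days → 30 January 2036.
Response Delay Deduction: −77 days → 14 November 2035.

November 14, 2035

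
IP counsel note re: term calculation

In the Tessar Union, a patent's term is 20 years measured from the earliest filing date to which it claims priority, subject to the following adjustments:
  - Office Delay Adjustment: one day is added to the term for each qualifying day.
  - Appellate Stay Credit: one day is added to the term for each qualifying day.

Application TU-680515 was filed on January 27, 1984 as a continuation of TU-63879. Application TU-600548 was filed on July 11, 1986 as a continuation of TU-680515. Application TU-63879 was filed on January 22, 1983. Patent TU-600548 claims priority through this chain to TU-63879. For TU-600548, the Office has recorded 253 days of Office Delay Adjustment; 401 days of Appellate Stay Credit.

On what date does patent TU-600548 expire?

2004-11-06

Earliest priority filing: 22 January 1983.
Base term: 22 January 1983 + 20 years → 22 January 2003.
Office Delay Adjustment: +253 days → 2 October 2003.
Appellate Stay Credit: +401 days → 6 November 2004.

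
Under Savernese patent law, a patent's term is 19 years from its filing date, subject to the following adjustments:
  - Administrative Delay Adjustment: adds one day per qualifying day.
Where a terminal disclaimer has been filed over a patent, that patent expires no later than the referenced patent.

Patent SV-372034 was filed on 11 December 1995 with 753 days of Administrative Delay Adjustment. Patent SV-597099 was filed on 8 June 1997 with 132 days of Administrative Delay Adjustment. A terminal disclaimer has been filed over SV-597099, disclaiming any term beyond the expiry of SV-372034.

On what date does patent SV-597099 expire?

October 18, 2016

Natural term of SV-597099:
  Base: filing + 19 years → 8 June 2016.
  Administrative Delay Adjustment: +132 days → 18 October 2016.
Expiry of referenced patent SV-372034:
  Base: filing + 19 years → 11 December 2014.
  Administrative Delay Adjustment: +753 days → 2 January 2017.
Terminal disclaimer: SV-597099 expires on the earlier of 18 October 2016 and 2 January 2017.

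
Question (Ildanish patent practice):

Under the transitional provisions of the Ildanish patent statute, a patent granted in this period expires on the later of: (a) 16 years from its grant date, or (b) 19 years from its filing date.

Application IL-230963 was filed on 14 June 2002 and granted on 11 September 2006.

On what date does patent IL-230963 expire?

September 11, 2022

(a) grant + 16 years → 11 September 2022.
(b) filing + 19 years → 14 June 2021.
Later of the two: 11 September 2022.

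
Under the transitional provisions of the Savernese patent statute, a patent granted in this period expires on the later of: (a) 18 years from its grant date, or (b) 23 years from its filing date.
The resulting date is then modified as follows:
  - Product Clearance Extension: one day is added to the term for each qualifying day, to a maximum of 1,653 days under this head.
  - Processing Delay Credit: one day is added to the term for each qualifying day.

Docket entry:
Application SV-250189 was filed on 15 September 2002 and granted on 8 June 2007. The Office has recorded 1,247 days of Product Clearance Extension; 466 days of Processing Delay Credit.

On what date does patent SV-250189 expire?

(a) grant + 18 years → 8 June 2025.
(b) filing + 23 years → 15 September 2025.
Later of the two: 15 September 2025.
Product Clearance Extension: 1247 days (within the 1653-day cap) → +1247 days → 13 February 2029.
Processing Delay Credit: +466 days → 25 May 2030.

May 25, 2030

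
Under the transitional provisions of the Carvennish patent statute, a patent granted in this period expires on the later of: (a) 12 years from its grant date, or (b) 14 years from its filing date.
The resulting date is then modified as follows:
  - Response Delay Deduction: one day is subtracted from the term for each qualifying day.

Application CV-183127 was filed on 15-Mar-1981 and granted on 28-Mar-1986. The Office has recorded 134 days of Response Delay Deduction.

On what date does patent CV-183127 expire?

(a) grant + 12 years → 28 March 1998.
(b) filing + 14 years → 15 March 1995.
Later of the two: 28 March 1998.
Response Delay Deduction: −134 days → 14 November 1997.

1997-11-14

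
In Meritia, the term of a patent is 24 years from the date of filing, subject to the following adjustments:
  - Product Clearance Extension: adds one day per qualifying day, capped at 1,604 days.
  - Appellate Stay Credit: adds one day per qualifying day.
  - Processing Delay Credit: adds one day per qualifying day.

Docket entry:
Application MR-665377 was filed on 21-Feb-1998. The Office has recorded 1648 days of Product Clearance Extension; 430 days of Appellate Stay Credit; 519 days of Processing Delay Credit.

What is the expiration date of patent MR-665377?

2029-02-17

Base term: filing date + 24 years → 21 February 2022.
Product Clearance Extension: 1648 days claimed exceeds the 1604-day cap, so +1604 days → 14 July 2026.
Appellate Stay Credit: +430 days → 17 September 2027.
Processing Delay Credit: +519 days → 17 February 2029.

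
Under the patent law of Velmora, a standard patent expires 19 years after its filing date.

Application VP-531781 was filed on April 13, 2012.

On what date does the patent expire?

Filing date + 19 years → 13 April 2031.

April 13, 2031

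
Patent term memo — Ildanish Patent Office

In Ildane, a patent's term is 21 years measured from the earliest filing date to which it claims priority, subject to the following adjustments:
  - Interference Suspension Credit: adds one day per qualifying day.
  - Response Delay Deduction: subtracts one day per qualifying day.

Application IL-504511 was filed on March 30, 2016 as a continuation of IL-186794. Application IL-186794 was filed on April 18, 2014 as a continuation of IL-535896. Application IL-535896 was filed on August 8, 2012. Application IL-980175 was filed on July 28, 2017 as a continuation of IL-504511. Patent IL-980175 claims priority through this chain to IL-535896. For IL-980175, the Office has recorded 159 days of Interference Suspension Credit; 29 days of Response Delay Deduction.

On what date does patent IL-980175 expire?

Earliest priority filing: 8 August 2012.
Base term: 8 August 2012 + 21 years → 8 August 2033.
Interference Suspension Credit: +159 days → 14 January 2034.
Response Delay Deduction: −29 days → 16 December 2033.

2033-12-16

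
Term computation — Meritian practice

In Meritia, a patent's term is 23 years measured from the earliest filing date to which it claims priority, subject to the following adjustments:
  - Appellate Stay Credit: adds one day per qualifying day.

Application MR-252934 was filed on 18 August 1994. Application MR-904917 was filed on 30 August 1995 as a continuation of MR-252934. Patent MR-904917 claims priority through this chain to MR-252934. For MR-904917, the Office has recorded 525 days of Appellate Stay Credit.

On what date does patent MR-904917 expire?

Earliest priority filing: 18 August 1994.
Base term: 18 August 1994 + 23 years → 18 August 2017.
Appellate Stay Credit: +525 days → 25 January 2019.

January 25, 2019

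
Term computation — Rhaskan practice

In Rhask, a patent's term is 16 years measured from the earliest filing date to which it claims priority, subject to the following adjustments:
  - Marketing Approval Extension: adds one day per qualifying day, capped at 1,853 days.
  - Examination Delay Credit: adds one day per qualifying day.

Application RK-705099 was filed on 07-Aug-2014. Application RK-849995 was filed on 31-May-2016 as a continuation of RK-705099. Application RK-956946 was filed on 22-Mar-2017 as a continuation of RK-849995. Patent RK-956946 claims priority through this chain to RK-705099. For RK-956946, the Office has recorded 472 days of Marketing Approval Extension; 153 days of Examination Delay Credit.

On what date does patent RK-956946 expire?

Earliest priority filing: 7 August 2014.
Base term: 7 August 2014 + 16 years → 7 August 2030.
Marketing Approval Extension: 472 days (within the 1853-day cap) → +472 days → 22 November 2031.
Examination Delay Credit: +153 days → 23 April 2032.

April 23, 2032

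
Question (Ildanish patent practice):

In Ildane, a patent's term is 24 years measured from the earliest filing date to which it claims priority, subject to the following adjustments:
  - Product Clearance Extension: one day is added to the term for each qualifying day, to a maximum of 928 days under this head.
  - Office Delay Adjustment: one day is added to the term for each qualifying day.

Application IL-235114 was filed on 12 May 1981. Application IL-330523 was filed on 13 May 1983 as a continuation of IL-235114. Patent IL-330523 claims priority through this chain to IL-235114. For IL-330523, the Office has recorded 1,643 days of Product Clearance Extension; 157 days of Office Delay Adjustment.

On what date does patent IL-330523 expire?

Earliest priority filing: 12 May 1981.
Base term: 12 May 1981 + 24 years → 12 May 2005.
Product Clearance Extension: 1643 days claimed exceeds the 928-day cap, so +928 days → 26 November 2007.
Office Delay Adjustment: +157 days → 1 May 2008.

2008-05-01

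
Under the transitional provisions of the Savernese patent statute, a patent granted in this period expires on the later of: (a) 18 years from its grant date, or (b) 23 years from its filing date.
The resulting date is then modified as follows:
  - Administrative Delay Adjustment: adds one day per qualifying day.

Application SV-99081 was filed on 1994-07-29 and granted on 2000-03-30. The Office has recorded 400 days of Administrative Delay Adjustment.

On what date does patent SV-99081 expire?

May 4, 2019

(a) grant + 18 years → 30 March 2018.
(b) filing + 23 years → 29 July 2017.
Later of the two: 30 March 2018.
Administrative Delay Adjustment: +400 days → 4 May 2019.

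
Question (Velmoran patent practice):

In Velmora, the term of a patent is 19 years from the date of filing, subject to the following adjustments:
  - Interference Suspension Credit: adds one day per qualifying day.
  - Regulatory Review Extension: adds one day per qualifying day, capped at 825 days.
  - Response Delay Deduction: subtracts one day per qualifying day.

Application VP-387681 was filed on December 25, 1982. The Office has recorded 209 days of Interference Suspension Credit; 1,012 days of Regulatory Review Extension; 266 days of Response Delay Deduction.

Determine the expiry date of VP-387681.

Base term: filing date + 19 years → 25 December 2001.
Interference Suspension Credit: +209 days → 22 July 2002.
Regulatory Review Extension: 1012 days claimed exceeds the 825-day cap, so +825 days → 24 October 2004.
Response Delay Deduction: −266 days → 1 February 2004.

February 1, 2004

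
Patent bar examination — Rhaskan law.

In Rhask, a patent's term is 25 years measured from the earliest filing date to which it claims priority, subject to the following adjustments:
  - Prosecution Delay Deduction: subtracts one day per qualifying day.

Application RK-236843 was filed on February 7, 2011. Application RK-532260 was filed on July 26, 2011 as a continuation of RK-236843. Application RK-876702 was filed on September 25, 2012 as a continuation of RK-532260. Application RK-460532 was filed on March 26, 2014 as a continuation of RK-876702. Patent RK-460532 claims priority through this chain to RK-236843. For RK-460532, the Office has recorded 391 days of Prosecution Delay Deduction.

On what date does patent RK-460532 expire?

Earliest priority filing: 7 February 2011.
Base term: 7 February 2011 + 25 years → 7 February 2036.
Prosecution Delay Deduction: −391 days → 12 January 2035.

2035-01-12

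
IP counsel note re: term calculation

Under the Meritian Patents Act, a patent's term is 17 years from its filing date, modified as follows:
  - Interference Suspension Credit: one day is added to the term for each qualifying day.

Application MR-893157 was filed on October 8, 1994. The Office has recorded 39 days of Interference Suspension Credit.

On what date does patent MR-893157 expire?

November 16, 2011

Base term: filing date + 17 years → 8 October 2011.
Interference Suspension Credit: +39 days → 16 November 2011.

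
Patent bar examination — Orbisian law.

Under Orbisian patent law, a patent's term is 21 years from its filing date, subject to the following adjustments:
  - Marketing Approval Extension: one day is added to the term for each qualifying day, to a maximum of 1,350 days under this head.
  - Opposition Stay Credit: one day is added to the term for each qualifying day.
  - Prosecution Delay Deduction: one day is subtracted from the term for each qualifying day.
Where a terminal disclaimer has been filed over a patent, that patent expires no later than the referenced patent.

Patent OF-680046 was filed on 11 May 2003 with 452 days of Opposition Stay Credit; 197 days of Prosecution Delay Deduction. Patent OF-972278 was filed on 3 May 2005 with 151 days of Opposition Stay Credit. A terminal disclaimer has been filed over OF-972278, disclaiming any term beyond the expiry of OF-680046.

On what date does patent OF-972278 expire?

Natural term of OF-972278:
  Base: filing + 21 years → 3 May 2026.
  Opposition Stay Credit: +151 days → 1 October 2026.
Expiry of referenced patent OF-680046:
  Base: filing + 21 years → 11 May 2024.
  Opposition Stay Credit: +452 days → 6 August 2025.
  Prosecution Delay Deduction: −197 days → 21 January 2025.
Terminal disclaimer: OF-972278 expires on the earlier of 1 October 2026 and 21 January 2025.

January 21, 2025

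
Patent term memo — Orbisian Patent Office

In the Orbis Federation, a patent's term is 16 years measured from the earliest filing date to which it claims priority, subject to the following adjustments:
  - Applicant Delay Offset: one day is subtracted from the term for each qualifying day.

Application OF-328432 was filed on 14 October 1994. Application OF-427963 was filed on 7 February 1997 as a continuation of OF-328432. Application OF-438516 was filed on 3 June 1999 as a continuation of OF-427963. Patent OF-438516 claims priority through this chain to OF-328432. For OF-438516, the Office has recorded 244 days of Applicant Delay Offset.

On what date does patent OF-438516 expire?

February 12, 2010

Earliest priority filing: 14 October 1994.
Base term: 14 October 1994 + 16 years → 14 October 2010.
Applicant Delay Offset: −244 days → 12 February 2010.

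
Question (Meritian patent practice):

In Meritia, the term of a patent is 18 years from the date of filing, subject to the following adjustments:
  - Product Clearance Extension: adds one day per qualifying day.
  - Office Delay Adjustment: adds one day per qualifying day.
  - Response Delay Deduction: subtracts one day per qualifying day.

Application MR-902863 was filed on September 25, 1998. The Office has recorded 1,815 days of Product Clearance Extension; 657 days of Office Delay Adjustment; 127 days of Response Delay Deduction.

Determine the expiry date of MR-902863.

Base term: filing date + 18 years → 25 September 2016.
Product Clearance Extension: +1815 days → 14 September 2021.
Office Delay Adjustment: +657 days → 3 July 2023.
Response Delay Deduction: −127 days → 26 February 2023.

February 26, 2023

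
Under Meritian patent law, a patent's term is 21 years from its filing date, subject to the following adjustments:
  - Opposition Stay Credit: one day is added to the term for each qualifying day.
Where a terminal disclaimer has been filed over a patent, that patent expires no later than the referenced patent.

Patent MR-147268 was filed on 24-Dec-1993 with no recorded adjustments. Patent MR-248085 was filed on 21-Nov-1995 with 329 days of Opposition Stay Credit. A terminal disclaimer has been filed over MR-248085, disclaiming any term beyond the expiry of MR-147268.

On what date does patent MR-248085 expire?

Natural term of MR-248085:
  Base: filing + 21 years → 21 November 2016.
  Opposition Stay Credit: +329 days → 16 October 2017.
Expiry of referenced patent MR-147268:
  Base: filing + 21 years → 24 December 2014.
Terminal disclaimer: MR-248085 expires on the earlier of 16 October 2017 and 24 December 2014.

December 24, 2014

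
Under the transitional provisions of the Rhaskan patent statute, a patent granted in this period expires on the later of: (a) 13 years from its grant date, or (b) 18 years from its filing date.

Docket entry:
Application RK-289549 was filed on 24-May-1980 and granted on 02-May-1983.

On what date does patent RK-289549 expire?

(a) grant + 13 years → 2 May 1996.
(b) filing + 18 years → 24 May 1998.
Later of the two: 24 May 1998.

1998-05-24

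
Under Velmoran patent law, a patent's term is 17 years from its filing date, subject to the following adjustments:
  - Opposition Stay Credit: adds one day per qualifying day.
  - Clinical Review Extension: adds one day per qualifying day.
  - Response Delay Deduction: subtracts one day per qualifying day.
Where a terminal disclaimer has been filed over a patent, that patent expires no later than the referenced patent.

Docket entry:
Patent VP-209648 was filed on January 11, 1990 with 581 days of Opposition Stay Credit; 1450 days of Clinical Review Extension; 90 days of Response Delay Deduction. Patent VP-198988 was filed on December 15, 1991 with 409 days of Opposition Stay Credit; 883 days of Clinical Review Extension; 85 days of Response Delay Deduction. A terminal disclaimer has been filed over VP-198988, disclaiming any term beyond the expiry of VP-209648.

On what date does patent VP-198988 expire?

April 5, 2012

Natural term of VP-198988:
  Base: filing + 17 years → 15 December 2008.
  Opposition Stay Credit: +409 days → 28 January 2010.
  Clinical Review Extension: +883 days → 29 June 2012.
  Response Delay Deduction: −85 days → 5 April 2012.
Expiry of referenced patent VP-209648:
  Base: filing + 17 years → 11 January 2007.
  Opposition Stay Credit: +581 days → 14 August 2008.
  Clinical Review Extension: +1450 days → 3 August 2012.
  Response Delay Deduction: −90 days → 5 May 2012.
Terminal disclaimer: VP-198988 expires on the earlier of 5 April 2012 and 5 May 2012.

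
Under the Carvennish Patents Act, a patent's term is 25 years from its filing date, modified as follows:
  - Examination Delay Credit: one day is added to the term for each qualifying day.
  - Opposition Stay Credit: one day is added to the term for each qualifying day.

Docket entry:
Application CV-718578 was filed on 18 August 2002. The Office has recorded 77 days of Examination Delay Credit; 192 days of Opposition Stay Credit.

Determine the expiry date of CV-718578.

2028-05-13

Base term: filing date + 25 years → 18 August 2027.
Examination Delay Credit: +77 days → 3 November 2027.
Opposition Stay Credit: +192 days → 13 May 2028.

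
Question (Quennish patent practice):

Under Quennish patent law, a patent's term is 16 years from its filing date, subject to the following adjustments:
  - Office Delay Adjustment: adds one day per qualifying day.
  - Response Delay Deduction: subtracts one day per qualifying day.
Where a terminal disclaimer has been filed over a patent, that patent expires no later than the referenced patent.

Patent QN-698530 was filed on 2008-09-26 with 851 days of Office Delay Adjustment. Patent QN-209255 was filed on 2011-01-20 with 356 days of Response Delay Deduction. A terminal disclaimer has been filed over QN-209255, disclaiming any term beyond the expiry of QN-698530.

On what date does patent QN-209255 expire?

January 29, 2026

Natural term of QN-209255:
  Base: filing + 16 years → 20 January 2027.
  Response Delay Deduction: −356 days → 29 January 2026.
Expiry of referenced patent QN-698530:
  Base: filing + 16 years → 26 September 2024.
  Office Delay Adjustment: +851 days → 25 January 2027.
Terminal disclaimer: QN-209255 expires on the earlier of 29 January 2026 and 25 January 2027.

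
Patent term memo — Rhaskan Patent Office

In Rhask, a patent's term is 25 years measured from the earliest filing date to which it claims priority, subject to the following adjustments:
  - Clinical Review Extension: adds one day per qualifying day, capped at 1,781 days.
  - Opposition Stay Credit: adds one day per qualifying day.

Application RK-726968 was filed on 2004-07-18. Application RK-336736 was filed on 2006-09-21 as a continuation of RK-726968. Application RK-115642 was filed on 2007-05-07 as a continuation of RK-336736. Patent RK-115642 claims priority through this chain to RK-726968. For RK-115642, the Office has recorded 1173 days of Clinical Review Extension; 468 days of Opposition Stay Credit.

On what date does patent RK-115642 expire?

Earliest priority filing: 18 July 2004.
Base term: 18 July 2004 + 25 years → 18 July 2029.
Clinical Review Extension: 1173 days (within the 1781-day cap) → +1173 days → 3 October 2032.
Opposition Stay Credit: +468 days → 14 January 2034.

January 14, 2034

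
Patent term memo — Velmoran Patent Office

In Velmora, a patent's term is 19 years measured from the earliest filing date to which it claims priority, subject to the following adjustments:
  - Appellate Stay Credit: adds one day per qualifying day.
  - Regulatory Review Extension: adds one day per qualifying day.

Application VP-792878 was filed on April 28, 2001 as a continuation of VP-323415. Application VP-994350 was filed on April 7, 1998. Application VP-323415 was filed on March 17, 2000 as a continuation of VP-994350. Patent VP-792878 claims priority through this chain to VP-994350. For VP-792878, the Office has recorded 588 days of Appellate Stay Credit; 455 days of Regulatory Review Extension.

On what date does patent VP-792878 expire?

Earliest priority filing: 7 April 1998.
Base term: 7 April 1998 + 19 years → 7 April 2017.
Appellate Stay Credit: +588 days → 16 November 2018.
Regulatory Review Extension: +455 days → 14 February 2020.

2020-02-14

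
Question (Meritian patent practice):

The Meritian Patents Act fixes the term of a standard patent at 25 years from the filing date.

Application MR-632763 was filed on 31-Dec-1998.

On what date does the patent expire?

Filing date + 25 years → 31 December 2023.

2023-12-31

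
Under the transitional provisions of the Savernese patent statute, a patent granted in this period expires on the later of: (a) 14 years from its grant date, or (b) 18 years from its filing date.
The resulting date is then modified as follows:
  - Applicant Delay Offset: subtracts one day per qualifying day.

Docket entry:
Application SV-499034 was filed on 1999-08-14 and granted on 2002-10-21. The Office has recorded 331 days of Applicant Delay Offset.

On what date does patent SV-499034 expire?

(a) grant + 14 years → 21 October 2016.
(b) filing + 18 years → 14 August 2017.
Later of the two: 14 August 2017.
Applicant Delay Offset: −331 days → 17 September 2016.

September 17, 2016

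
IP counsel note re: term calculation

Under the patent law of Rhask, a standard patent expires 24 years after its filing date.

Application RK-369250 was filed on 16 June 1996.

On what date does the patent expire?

2020-06-16

Filing date + 24 years → 16 June 2020.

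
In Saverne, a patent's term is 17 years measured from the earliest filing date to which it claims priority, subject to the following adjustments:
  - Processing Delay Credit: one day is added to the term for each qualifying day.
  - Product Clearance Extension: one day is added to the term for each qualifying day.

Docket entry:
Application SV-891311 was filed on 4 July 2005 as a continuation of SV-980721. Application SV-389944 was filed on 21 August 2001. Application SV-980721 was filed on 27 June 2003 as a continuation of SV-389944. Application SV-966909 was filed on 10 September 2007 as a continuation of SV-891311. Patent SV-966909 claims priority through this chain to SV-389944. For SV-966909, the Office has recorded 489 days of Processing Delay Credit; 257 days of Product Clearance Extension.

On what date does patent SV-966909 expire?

September 5, 2020

Earliest priority filing: 21 August 2001.
Base term: 21 August 2001 + 17 years → 21 August 2018.
Processing Delay Credit: +489 days → 23 December 2019.
Product Clearance Extension: +257 days → 5 September 2020.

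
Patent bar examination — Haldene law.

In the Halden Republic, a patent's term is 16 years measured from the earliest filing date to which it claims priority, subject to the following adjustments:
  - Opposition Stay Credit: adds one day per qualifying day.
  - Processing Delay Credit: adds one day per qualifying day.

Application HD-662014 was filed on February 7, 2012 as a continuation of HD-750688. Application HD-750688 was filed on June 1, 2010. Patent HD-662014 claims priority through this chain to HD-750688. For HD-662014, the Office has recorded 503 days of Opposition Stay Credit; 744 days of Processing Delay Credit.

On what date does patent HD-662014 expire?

Earliest priority filing: 1 June 2010.
Base term: 1 June 2010 + 16 years → 1 June 2026.
Opposition Stay Credit: +503 days → 17 October 2027.
Processing Delay Credit: +744 days → 30 October 2029.

October 30, 2029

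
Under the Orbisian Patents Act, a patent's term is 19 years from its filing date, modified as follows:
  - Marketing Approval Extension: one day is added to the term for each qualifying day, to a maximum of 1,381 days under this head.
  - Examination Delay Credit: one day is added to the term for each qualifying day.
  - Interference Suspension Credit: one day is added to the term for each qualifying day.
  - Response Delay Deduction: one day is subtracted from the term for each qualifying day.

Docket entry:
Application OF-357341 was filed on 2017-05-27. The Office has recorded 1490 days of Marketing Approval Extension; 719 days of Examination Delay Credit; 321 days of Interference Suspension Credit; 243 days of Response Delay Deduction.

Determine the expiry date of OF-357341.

Base term: filing date + 19 years → 27 May 2036.
Marketing Approval Extension: 1490 days claimed exceeds the 1381-day cap, so +1381 days → 8 March 2040.
Examination Delay Credit: +719 days → 25 February 2042.
Interference Suspension Credit: +321 days → 12 January 2043.
Response Delay Deduction: −243 days → 14 May 2042.

2042-05-14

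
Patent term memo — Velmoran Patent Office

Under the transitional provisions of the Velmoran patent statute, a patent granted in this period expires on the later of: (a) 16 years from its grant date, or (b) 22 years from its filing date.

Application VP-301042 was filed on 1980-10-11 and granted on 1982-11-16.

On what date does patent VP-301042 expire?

(a) grant + 16 years → 16 November 1998.
(b) filing + 22 years → 11 October 2002.
Later of the two: 11 October 2002.

2002-10-11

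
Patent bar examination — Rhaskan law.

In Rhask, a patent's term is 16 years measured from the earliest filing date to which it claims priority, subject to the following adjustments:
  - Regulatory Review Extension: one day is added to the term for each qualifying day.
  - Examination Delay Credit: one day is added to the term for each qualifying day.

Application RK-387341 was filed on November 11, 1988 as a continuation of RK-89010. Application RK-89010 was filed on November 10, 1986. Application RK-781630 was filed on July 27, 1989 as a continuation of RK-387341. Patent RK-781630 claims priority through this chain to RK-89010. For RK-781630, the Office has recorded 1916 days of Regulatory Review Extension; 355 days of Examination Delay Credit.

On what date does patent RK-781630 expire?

Earliest priority filing: 10 November 1986.
Base term: 10 November 1986 + 16 years → 10 November 2002.
Regulatory Review Extension: +1916 days → 8 February 2008.
Examination Delay Credit: +355 days → 28 January 2009.

2009-01-28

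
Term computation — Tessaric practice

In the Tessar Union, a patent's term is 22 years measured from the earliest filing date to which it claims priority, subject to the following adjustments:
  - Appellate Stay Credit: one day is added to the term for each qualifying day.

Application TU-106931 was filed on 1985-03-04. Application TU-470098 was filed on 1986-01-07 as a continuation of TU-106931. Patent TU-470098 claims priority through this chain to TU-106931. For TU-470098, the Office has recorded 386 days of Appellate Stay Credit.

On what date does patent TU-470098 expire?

2008-03-24

Earliest priority filing: 4 March 1985.
Base term: 4 March 1985 + 22 years → 4 March 2007.
Appellate Stay Credit: +386 days → 24 March 2008.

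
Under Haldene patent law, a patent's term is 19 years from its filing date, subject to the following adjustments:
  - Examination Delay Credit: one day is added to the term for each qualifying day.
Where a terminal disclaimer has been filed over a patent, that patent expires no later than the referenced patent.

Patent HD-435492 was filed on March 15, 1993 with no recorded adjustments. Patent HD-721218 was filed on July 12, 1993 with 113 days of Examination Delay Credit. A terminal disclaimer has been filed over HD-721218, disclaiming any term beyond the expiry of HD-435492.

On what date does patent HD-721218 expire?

Natural term of HD-721218:
  Base: filing + 19 years → 12 July 2012.
  Examination Delay Credit: +113 days → 2 November 2012.
Expiry of referenced patent HD-435492:
  Base: filing + 19 years → 15 March 2012.
Terminal disclaimer: HD-721218 expires on the earlier of 2 November 2012 and 15 March 2012.

2012-03-15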